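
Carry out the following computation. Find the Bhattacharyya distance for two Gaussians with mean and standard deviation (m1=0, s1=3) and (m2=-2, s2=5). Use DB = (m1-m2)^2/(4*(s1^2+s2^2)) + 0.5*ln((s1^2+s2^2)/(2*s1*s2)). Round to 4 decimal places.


Bhattacharyya distance between two Gaussians:
DB = (m1-m2)^2/(4*(s1^2+s2^2)) + (1/2)*ln((s1^2+s2^2)/(2*s1*s2)).
(m1-m2)^2 = (2)^2 = 4.
s1^2+s2^2 = 9 + 25 = 34.
term1 = 4/136 = 0.029412.
term2 = 0.5*ln(34/30.0) = 0.062582.
DB = 0.029412 + 0.062582 = 0.0920

0.0920


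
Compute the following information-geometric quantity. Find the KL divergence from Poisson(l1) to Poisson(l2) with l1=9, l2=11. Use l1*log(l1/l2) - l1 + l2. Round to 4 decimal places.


KL divergence for Poisson:
KL = l1*log(l1/l2) - l1 + l2.
l1 = 9, l2 = 11.
log(9/11) = -0.200671.
l1*log(l1/l2) = 9 * -0.200671 = -1.806036.
KL = -1.806036 - 9 + 11 = 0.1940

0.1940


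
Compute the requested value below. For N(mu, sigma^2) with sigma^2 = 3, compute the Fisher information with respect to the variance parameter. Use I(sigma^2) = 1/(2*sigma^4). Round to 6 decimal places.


Fisher information for variance: I(sigma^2) = 1/(2*sigma^4).
sigma^2 = 3, so sigma^4 = 9.
I = 1/(2*9) = 1/18 = 0.055556

0.055556


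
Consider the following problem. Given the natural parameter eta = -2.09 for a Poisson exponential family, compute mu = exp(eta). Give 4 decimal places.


Expectation parameter for Poisson exponential family:
mu = exp(eta).
eta = -2.09.
mu = exp(-2.09) = 0.1237

0.1237


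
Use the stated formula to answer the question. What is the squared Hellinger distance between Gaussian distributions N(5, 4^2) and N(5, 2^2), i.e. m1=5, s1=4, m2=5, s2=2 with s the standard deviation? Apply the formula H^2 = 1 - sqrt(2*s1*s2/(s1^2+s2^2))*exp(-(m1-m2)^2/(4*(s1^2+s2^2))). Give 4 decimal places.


Squared Hellinger distance for Gaussians:
H^2 = 1 - sqrt(2*s1*s2/(s1^2+s2^2)) * exp(-(m1-m2)^2/(4*(s1^2+s2^2))).
s1^2 = 16, s2^2 = 4, s1^2+s2^2 = 20.
sqrt(2*4*2/(20)) = 0.894427.
(m1-m2)^2 = (0)^2 = 0.
exp(-0/(4*20)) = exp(0.0) = 1.0.
H^2 = 1 - 0.894427*1.0 = 0.1056

0.1056


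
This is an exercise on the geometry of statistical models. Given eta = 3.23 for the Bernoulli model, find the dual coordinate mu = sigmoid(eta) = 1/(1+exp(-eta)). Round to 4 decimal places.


Dual coordinate (expectation parameter) for Bernoulli:
mu = 1/(1+exp(-eta)).
eta = 3.23.
exp(-eta) = exp(-3.23) = 0.039557.
mu = 1/(1+0.039557) = 0.9619

0.9619


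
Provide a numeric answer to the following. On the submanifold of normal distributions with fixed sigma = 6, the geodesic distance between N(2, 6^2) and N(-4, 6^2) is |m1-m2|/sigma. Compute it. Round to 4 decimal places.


On the fixed-variance normal subfamily, geodesic distance = |m1-m2|/sigma.
|2 - -4| = 6.
sigma = 6.
d = 6/6 = 1.0000

1.0000


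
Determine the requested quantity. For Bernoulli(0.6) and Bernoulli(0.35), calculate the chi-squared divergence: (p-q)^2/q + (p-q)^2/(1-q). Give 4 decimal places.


Chi-squared divergence between Bernoulli distributions:
chi^2 = (p-q)^2/q + (p-q)^2/(1-q).
p = 0.6, q = 0.35, p-q = 0.25.
(p-q)^2 = 0.0625.
term1 = 0.0625/0.35 = 0.178571.
term2 = 0.0625/0.65 = 0.096154.
chi^2 = 0.178571 + 0.096154 = 0.2747

0.2747


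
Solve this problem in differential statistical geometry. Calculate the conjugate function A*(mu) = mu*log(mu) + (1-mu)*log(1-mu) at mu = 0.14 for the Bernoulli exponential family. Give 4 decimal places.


Legendre transform for Bernoulli:
A*(mu) = mu*log(mu) + (1-mu)*log(1-mu).
mu = 0.14, 1-mu = 0.86.
mu*log(mu) = 0.14*log(0.14) = -0.275256.
(1-mu)*log(1-mu) = 0.86*log(0.86) = -0.129708.
A* = -0.275256 + -0.129708 = -0.4050

-0.4050


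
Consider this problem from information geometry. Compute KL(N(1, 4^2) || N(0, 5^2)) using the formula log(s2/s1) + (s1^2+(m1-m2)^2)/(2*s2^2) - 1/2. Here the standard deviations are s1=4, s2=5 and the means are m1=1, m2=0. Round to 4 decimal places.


KL divergence between normal distributions:
KL = log(s2/s1) + (s1^2 + (m1-m2)^2)/(2*s2^2) - 1/2.
log(5/4) = 0.223144.
(4^2 + (1-0)^2)/(2*5^2) = (16 + 1)/50 = 0.34.
KL = 0.223144 + 0.34 - 0.5 = 0.0631

0.0631


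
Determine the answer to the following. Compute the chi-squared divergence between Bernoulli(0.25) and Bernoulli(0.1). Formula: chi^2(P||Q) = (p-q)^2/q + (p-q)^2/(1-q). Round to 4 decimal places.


Chi-squared divergence between Bernoulli distributions:
chi^2 = (p-q)^2/q + (p-q)^2/(1-q).
p = 0.25, q = 0.1, p-q = 0.15.
(p-q)^2 = 0.0225.
term1 = 0.0225/0.1 = 0.225.
term2 = 0.0225/0.9 = 0.025.
chi^2 = 0.225 + 0.025 = 0.2500

0.2500


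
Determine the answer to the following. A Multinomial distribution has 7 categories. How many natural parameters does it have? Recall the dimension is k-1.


Exponential family dimension calculation:
For Multinomial with k=7 categories, dim = k-1 = 6.

6


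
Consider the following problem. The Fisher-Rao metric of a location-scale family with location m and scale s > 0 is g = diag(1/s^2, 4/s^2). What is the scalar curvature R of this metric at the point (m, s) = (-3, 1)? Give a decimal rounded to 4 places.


The metric has the form g = (A dm^2 + B ds^2)/s^2 with A = 1, B = 4.
Substitute u = sqrt(A/B)*m: g = B*(du^2 + ds^2)/s^2, i.e. B times the
Poincare upper half-plane metric, which has constant Gaussian curvature -1.
Scaling a 2D metric by a constant c divides the Gaussian curvature by c,
so K = -1/B = -1/(4) = -0.2500 everywhere (the point (m, s) = (-3, 1) is irrelevant:
the curvature is constant).
Scalar curvature in dimension 2: R = 2K = -2/(4) = -0.5000.

-0.5000


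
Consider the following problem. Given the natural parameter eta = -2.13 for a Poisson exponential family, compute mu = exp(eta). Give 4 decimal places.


Expectation parameter for Poisson exponential family:
mu = exp(eta).
eta = -2.13.
mu = exp(-2.13) = 0.1188

0.1188


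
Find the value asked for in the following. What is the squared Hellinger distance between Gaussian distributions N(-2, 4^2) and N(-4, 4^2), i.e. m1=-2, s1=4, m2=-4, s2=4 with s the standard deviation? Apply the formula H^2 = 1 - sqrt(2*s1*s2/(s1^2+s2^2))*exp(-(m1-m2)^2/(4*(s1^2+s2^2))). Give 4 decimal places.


Squared Hellinger distance for Gaussians:
H^2 = 1 - sqrt(2*s1*s2/(s1^2+s2^2)) * exp(-(m1-m2)^2/(4*(s1^2+s2^2))).
s1^2 = 16, s2^2 = 16, s1^2+s2^2 = 32.
sqrt(2*4*4/(32)) = 1.0.
(m1-m2)^2 = (2)^2 = 4.
exp(-4/(4*32)) = exp(-0.03125) = 0.969233.
H^2 = 1 - 1.0*0.969233 = 0.0308

0.0308


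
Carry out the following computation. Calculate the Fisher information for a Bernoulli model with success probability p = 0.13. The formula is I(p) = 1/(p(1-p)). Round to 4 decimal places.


For Bernoulli(p), Fisher information is I(p) = 1/(p*(1-p)).
p = 0.13, 1-p = 0.87.
p*(1-p) = 0.1131.
I(p) = 1/0.1131 = 8.8417

8.8417


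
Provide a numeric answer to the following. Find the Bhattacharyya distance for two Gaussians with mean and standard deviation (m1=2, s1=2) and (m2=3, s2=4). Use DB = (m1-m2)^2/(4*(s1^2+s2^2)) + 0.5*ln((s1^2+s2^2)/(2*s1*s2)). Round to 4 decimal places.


Bhattacharyya distance between two Gaussians:
DB = (m1-m2)^2/(4*(s1^2+s2^2)) + (1/2)*ln((s1^2+s2^2)/(2*s1*s2)).
(m1-m2)^2 = (-1)^2 = 1.
s1^2+s2^2 = 4 + 16 = 20.
term1 = 1/80 = 0.0125.
term2 = 0.5*ln(20/16.0) = 0.111572.
DB = 0.0125 + 0.111572 = 0.1241

0.1241


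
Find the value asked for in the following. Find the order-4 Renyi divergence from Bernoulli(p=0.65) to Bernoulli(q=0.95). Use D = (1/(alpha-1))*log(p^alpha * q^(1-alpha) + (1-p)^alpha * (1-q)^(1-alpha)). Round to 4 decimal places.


Renyi divergence of order alpha between Bernoulli distributions:
D = (1/(alpha-1))*log(p^alpha * q^(1-alpha) + (1-p)^alpha * (1-q)^(1-alpha)).
alpha = 4, p = 0.65, q = 0.95.
p^alpha * q^(1-alpha) = 0.65^4 * 0.95^-3 = 0.208201.
(1-p)^alpha * (1-q)^(1-alpha) = 0.35^4 * 0.05^-3 = 120.05.
sum = 0.208201 + 120.05 = 120.258201.
D = (1/3)*log(120.258201) = 1.5965

1.5965


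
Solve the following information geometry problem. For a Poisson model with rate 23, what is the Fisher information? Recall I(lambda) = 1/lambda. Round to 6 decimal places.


Fisher information for Poisson: I(lambda) = 1/lambda.
lambda = 23.
I(lambda) = 1/23 = 0.043478

0.043478


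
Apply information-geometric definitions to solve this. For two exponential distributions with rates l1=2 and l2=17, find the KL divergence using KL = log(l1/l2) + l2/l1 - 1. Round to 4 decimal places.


KL divergence for exponential family:
KL = log(l1/l2) + l2/l1 - 1.
log(2/17) = -2.140066.
17/2 = 8.5.
KL = -2.140066 + 8.5 - 1 = 5.3599

5.3599


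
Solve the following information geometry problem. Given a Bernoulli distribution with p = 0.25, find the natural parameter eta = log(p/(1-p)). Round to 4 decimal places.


Natural parameter for Bernoulli: eta = log(p/(1-p)).
p = 0.25, 1-p = 0.75.
p/(1-p) = 0.333333.
eta = log(0.333333) = -1.0986

-1.0986


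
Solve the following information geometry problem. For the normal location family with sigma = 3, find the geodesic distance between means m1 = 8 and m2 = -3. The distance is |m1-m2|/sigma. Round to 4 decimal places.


On the fixed-variance normal subfamily, geodesic distance = |m1-m2|/sigma.
|8 - -3| = 11.
sigma = 3.
d = 11/3 = 3.6667

3.6667


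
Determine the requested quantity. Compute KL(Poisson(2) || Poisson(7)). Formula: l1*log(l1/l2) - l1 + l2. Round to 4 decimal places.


KL divergence for Poisson:
KL = l1*log(l1/l2) - l1 + l2.
l1 = 2, l2 = 7.
log(2/7) = -1.252763.
l1*log(l1/l2) = 2 * -1.252763 = -2.505526.
KL = -2.505526 - 2 + 7 = 2.4945

2.4945


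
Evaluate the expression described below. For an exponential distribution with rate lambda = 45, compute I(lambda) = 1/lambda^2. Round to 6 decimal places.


Fisher information for exponential: I(lambda) = 1/lambda^2.
lambda = 45, lambda^2 = 2025.
I = 1/2025 = 0.000494

0.000494


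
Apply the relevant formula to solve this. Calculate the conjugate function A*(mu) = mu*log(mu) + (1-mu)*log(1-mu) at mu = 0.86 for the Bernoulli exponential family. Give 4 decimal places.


Legendre transform for Bernoulli:
A*(mu) = mu*log(mu) + (1-mu)*log(1-mu).
mu = 0.86, 1-mu = 0.14.
mu*log(mu) = 0.86*log(0.86) = -0.129708.
(1-mu)*log(1-mu) = 0.14*log(0.14) = -0.275256.
A* = -0.129708 + -0.275256 = -0.4050

-0.4050


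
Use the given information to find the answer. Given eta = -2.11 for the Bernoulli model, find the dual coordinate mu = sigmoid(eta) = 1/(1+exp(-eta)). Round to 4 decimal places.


Dual coordinate (expectation parameter) for Bernoulli:
mu = 1/(1+exp(-eta)).
eta = -2.11.
exp(-eta) = exp(2.11) = 8.248241.
mu = 1/(1+8.248241) = 0.1081

0.1081


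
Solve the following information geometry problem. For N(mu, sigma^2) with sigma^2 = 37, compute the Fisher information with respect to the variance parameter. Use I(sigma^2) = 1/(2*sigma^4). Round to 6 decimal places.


Fisher information for variance: I(sigma^2) = 1/(2*sigma^4).
sigma^2 = 37, so sigma^4 = 1369.
I = 1/(2*1369) = 1/2738 = 0.000365

0.000365


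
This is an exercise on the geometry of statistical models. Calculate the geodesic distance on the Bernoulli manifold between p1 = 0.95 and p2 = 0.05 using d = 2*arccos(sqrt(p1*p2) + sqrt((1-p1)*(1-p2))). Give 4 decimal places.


Geodesic distance on Bernoulli manifold:
d(p1,p2) = 2*arccos(sqrt(p1*p2) + sqrt((1-p1)*(1-p2))).
sqrt(p1*p2) = sqrt(0.95*0.05) = 0.217945.
sqrt((1-p1)*(1-p2)) = sqrt(0.05*0.95) = 0.217945.
arg = 0.217945 + 0.217945 = 0.43589.
d = 2*arccos(0.43589) = 2.2395

2.2395


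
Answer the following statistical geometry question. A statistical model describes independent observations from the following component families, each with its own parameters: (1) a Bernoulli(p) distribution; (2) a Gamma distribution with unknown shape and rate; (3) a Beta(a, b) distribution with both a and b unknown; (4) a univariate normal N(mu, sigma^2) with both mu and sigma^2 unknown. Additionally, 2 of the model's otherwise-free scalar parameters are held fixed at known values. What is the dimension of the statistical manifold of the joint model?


The dimension of a statistical manifold equals the number of free
(independent) real parameters of the model. For a product of independent
blocks the parameter counts add.
- Bernoulli (p): 1.
- Gamma (shape, rate): 2.
- Beta (a, b): 2.
- normal (mu, sigma^2): 2.
Total = 1 + 2 + 2 + 2 = 7.
2 parameter(s) fixed at known values: 7 - 2 = 5.
Dimension = 5

5


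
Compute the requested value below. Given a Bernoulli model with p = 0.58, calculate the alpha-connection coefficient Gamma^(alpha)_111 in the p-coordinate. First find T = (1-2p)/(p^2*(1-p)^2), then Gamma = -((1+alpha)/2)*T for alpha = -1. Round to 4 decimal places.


Skewness (Amari-Chentsov) tensor: T = (1-2p)/(p^2*(1-p)^2).
p = 0.58, 1-2p = -0.16, p^2 = 0.3364, (1-p)^2 = 0.1764.
T = -0.16/(0.3364 * 0.1764) = -2.696283.
In the p-coordinate, Gamma^(alpha) = Gamma^(0) - (alpha/2)*T with Gamma^(0) = (1/2)*g'(p) = -T/2,
so Gamma^(alpha) = -((1+alpha)/2)*T.
alpha = -1, -(1+alpha)/2 = 0.0.
Gamma = 0.0 * -2.696283 = 0.0000

0.0000


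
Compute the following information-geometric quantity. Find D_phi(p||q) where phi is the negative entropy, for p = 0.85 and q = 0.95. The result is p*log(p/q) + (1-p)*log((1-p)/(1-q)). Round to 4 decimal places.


Bregman divergence with negative entropy generator:
D = p*log(p/q) + (1-p)*log((1-p)/(1-q)).
p = 0.85, q = 0.95.
p*log(p/q) = 0.85*log(0.85/0.95) = -0.094542.
(1-p)*log((1-p)/(1-q)) = 0.15*log(0.15/0.05) = 0.164792.
D = -0.094542 + 0.164792 = 0.0703

0.0703


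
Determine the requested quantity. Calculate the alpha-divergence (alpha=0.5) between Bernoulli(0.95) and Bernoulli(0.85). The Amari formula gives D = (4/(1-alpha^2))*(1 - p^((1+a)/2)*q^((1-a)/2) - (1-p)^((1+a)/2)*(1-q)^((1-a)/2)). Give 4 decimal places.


Amari alpha-divergence:
D = (4/(1-alpha^2))*(1 - p^((1+a)/2)*q^((1-a)/2) - (1-p)^((1+a)/2)*(1-q)^((1-a)/2)).
alpha = 0.5, p = 0.95, q = 0.85.
e1 = (1+alpha)/2 = 0.75, e2 = (1-alpha)/2 = 0.25.
t1 = p^e1 * q^e2 = 0.95^0.75 * 0.85^0.25 = 0.923948.
t2 = (1-p)^e1 * (1-q)^e2 = 0.05^0.75 * 0.15^0.25 = 0.065804.
4/(1-alpha^2) = 5.333333.
D = 5.333333*(1 - 0.923948 - 0.065804) = 0.0547

0.0547


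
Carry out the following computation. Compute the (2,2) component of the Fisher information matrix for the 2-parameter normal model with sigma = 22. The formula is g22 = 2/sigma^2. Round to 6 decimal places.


For the 2-parameter normal family, the Fisher metric has:
  g11 = 1/sigma^2, g22 = 2/sigma^2.
sigma = 22, sigma^2 = 484.
g22 = 0.004132

0.004132


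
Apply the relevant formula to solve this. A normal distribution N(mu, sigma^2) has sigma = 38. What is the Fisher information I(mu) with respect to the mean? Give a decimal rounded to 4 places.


The Fisher information for the mean of a normal distribution is I(mu) = 1/sigma^2.
sigma = 38, so sigma^2 = 1444.
I(mu) = 1/1444 = 0.0007

0.0007


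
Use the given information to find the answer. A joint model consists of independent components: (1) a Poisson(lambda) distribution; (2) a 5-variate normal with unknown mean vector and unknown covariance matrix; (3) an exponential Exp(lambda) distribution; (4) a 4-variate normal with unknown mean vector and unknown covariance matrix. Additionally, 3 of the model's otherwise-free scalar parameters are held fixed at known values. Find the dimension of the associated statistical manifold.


The dimension of a statistical manifold equals the number of free
(independent) real parameters of the model. For a product of independent
blocks the parameter counts add.
- Poisson (lambda): 1.
- 5-variate normal: 5 (mean) + 5*6/2 = 15 (symmetric covariance) = 20.
- exponential (lambda): 1.
- 4-variate normal: 4 (mean) + 4*5/2 = 10 (symmetric covariance) = 14.
Total = 1 + 20 + 1 + 14 = 36.
3 parameter(s) fixed at known values: 36 - 3 = 33.
Dimension = 33

33


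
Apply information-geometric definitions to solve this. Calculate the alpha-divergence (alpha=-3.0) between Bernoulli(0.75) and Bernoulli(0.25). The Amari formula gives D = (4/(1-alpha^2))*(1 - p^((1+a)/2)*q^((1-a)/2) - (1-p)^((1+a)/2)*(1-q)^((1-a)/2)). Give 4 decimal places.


Amari alpha-divergence:
D = (4/(1-alpha^2))*(1 - p^((1+a)/2)*q^((1-a)/2) - (1-p)^((1+a)/2)*(1-q)^((1-a)/2)).
alpha = -3.0, p = 0.75, q = 0.25.
e1 = (1+alpha)/2 = -1.0, e2 = (1-alpha)/2 = 2.0.
t1 = p^e1 * q^e2 = 0.75^-1.0 * 0.25^2.0 = 0.083333.
t2 = (1-p)^e1 * (1-q)^e2 = 0.25^-1.0 * 0.75^2.0 = 2.25.
4/(1-alpha^2) = -0.5.
D = -0.5*(1 - 0.083333 - 2.25) = 0.6667

0.6667


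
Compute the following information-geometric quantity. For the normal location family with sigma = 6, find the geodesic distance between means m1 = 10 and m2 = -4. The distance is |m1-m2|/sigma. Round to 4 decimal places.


On the fixed-variance normal subfamily, geodesic distance = |m1-m2|/sigma.
|10 - -4| = 14.
sigma = 6.
d = 14/6 = 2.3333

2.3333


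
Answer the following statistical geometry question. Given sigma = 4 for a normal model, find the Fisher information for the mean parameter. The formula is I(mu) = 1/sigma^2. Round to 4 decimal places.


The Fisher information for the mean of a normal distribution is I(mu) = 1/sigma^2.
sigma = 4, so sigma^2 = 16.
I(mu) = 1/16 = 0.0625

0.0625


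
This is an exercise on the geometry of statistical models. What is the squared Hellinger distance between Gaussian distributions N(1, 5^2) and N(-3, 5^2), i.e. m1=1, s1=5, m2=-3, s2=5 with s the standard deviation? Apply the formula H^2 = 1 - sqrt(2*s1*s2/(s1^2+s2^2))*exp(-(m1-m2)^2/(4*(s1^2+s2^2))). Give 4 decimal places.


Squared Hellinger distance for Gaussians:
H^2 = 1 - sqrt(2*s1*s2/(s1^2+s2^2)) * exp(-(m1-m2)^2/(4*(s1^2+s2^2))).
s1^2 = 25, s2^2 = 25, s1^2+s2^2 = 50.
sqrt(2*5*5/(50)) = 1.0.
(m1-m2)^2 = (4)^2 = 16.
exp(-16/(4*50)) = exp(-0.08) = 0.923116.
H^2 = 1 - 1.0*0.923116 = 0.0769

0.0769


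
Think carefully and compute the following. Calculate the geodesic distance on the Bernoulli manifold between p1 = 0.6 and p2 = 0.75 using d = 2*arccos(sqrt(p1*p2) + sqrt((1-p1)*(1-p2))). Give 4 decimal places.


Geodesic distance on Bernoulli manifold:
d(p1,p2) = 2*arccos(sqrt(p1*p2) + sqrt((1-p1)*(1-p2))).
sqrt(p1*p2) = sqrt(0.6*0.75) = 0.67082.
sqrt((1-p1)*(1-p2)) = sqrt(0.4*0.25) = 0.316228.
arg = 0.67082 + 0.316228 = 0.987048.
d = 2*arccos(0.987048) = 0.3222

0.3222


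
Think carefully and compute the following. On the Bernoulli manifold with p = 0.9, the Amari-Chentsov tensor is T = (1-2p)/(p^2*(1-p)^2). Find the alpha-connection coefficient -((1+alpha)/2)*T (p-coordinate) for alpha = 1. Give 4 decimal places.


Skewness (Amari-Chentsov) tensor: T = (1-2p)/(p^2*(1-p)^2).
p = 0.9, 1-2p = -0.8, p^2 = 0.81, (1-p)^2 = 0.01.
T = -0.8/(0.81 * 0.01) = -98.765432.
In the p-coordinate, Gamma^(alpha) = Gamma^(0) - (alpha/2)*T with Gamma^(0) = (1/2)*g'(p) = -T/2,
so Gamma^(alpha) = -((1+alpha)/2)*T.
alpha = 1, -(1+alpha)/2 = -1.0.
Gamma = -1.0 * -98.765432 = 98.7654

98.7654


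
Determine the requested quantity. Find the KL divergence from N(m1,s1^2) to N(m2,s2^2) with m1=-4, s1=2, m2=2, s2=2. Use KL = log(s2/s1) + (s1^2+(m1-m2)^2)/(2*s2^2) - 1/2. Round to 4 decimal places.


KL divergence between normal distributions:
KL = log(s2/s1) + (s1^2 + (m1-m2)^2)/(2*s2^2) - 1/2.
log(2/2) = 0.0.
(2^2 + (-4-2)^2)/(2*2^2) = (4 + 36)/8 = 5.0.
KL = 0.0 + 5.0 - 0.5 = 4.5000

4.5000


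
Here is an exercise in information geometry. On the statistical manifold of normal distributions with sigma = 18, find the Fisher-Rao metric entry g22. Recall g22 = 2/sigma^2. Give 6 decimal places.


For the 2-parameter normal family, the Fisher metric has:
  g11 = 1/sigma^2, g22 = 2/sigma^2.
sigma = 18, sigma^2 = 324.
g22 = 0.006173

0.006173


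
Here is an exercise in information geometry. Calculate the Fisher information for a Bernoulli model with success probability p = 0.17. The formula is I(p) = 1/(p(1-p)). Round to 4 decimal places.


For Bernoulli(p), Fisher information is I(p) = 1/(p*(1-p)).
p = 0.17, 1-p = 0.83.
p*(1-p) = 0.1411.
I(p) = 1/0.1411 = 7.0872

7.0872


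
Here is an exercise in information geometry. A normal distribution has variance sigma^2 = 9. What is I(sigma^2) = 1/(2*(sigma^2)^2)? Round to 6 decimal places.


Fisher information for variance: I(sigma^2) = 1/(2*sigma^4).
sigma^2 = 9, so sigma^4 = 81.
I = 1/(2*81) = 1/162 = 0.006173

0.006173


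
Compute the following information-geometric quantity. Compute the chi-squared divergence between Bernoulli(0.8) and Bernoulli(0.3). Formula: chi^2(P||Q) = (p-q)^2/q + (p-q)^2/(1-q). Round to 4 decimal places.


Chi-squared divergence between Bernoulli distributions:
chi^2 = (p-q)^2/q + (p-q)^2/(1-q).
p = 0.8, q = 0.3, p-q = 0.5.
(p-q)^2 = 0.25.
term1 = 0.25/0.3 = 0.833333.
term2 = 0.25/0.7 = 0.357143.
chi^2 = 0.833333 + 0.357143 = 1.1905

1.1905


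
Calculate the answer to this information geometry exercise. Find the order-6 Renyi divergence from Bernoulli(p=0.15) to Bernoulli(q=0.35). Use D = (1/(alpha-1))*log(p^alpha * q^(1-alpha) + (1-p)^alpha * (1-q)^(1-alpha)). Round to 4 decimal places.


Renyi divergence of order alpha between Bernoulli distributions:
D = (1/(alpha-1))*log(p^alpha * q^(1-alpha) + (1-p)^alpha * (1-q)^(1-alpha)).
alpha = 6, p = 0.15, q = 0.35.
p^alpha * q^(1-alpha) = 0.15^6 * 0.35^-5 = 0.002169.
(1-p)^alpha * (1-q)^(1-alpha) = 0.85^6 * 0.65^-5 = 3.250475.
sum = 0.002169 + 3.250475 = 3.252643.
D = (1/5)*log(3.252643) = 0.2359

0.2359


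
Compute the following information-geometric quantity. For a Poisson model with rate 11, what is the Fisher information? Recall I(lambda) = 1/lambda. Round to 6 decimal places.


Fisher information for Poisson: I(lambda) = 1/lambda.
lambda = 11.
I(lambda) = 1/11 = 0.090909

0.090909


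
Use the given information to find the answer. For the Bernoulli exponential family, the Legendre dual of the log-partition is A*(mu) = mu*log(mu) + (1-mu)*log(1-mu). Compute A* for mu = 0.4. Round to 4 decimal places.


Legendre transform for Bernoulli:
A*(mu) = mu*log(mu) + (1-mu)*log(1-mu).
mu = 0.4, 1-mu = 0.6.
mu*log(mu) = 0.4*log(0.4) = -0.366516.
(1-mu)*log(1-mu) = 0.6*log(0.6) = -0.306495.
A* = -0.366516 + -0.306495 = -0.6730

-0.6730


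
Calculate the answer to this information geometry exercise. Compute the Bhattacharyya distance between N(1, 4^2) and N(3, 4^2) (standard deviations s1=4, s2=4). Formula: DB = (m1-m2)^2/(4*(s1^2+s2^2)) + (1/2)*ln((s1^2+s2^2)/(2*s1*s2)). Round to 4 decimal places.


Bhattacharyya distance between two Gaussians:
DB = (m1-m2)^2/(4*(s1^2+s2^2)) + (1/2)*ln((s1^2+s2^2)/(2*s1*s2)).
(m1-m2)^2 = (-2)^2 = 4.
s1^2+s2^2 = 16 + 16 = 32.
term1 = 4/128 = 0.03125.
term2 = 0.5*ln(32/32.0) = 0.0.
DB = 0.03125 + 0.0 = 0.0313

0.0313


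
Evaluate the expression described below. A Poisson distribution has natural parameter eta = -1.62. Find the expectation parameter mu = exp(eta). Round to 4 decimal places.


Expectation parameter for Poisson exponential family:
mu = exp(eta).
eta = -1.62.
mu = exp(-1.62) = 0.1979

0.1979


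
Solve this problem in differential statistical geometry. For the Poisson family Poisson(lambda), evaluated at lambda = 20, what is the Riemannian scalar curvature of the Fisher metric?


This family has a single free parameter, so its statistical manifold
is 1-dimensional. The Riemann curvature tensor of any 1-dimensional
Riemannian manifold vanishes identically, so R = 0.

0


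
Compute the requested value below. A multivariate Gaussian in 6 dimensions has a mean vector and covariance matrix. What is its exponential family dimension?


Exponential family dimension calculation:
For 6-dim MVN: mean has 6 params, covariance has 6*7/2 = 21 unique entries.
Total dim = 6 + 21 = 27.

27


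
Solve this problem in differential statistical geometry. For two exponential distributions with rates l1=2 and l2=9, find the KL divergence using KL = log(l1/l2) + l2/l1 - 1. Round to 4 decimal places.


KL divergence for exponential family:
KL = log(l1/l2) + l2/l1 - 1.
log(2/9) = -1.504077.
9/2 = 4.5.
KL = -1.504077 + 4.5 - 1 = 1.9959

1.9959


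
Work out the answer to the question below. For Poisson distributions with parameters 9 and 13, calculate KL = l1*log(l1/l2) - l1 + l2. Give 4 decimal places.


KL divergence for Poisson:
KL = l1*log(l1/l2) - l1 + l2.
l1 = 9, l2 = 13.
log(9/13) = -0.367725.
l1*log(l1/l2) = 9 * -0.367725 = -3.309523.
KL = -3.309523 - 9 + 13 = 0.6905

0.6905


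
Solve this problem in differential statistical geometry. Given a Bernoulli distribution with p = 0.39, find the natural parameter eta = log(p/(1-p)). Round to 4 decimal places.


Natural parameter for Bernoulli: eta = log(p/(1-p)).
p = 0.39, 1-p = 0.61.
p/(1-p) = 0.639344.
eta = log(0.639344) = -0.4473

-0.4473


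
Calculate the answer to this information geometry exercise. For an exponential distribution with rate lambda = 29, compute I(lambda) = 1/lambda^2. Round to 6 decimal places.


Fisher information for exponential: I(lambda) = 1/lambda^2.
lambda = 29, lambda^2 = 841.
I = 1/841 = 0.001189

0.001189


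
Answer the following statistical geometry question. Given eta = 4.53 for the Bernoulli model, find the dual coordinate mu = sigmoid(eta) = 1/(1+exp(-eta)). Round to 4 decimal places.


Dual coordinate (expectation parameter) for Bernoulli:
mu = 1/(1+exp(-eta)).
eta = 4.53.
exp(-eta) = exp(-4.53) = 0.010781.
mu = 1/(1+0.010781) = 0.9893

0.9893


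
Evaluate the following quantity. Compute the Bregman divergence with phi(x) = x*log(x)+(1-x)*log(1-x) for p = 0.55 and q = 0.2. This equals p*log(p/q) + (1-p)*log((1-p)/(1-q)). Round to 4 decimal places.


Bregman divergence with negative entropy generator:
D = p*log(p/q) + (1-p)*log((1-p)/(1-q)).
p = 0.55, q = 0.2.
p*log(p/q) = 0.55*log(0.55/0.2) = 0.556381.
(1-p)*log((1-p)/(1-q)) = 0.45*log(0.45/0.8) = -0.258914.
D = 0.556381 + -0.258914 = 0.2975

0.2975


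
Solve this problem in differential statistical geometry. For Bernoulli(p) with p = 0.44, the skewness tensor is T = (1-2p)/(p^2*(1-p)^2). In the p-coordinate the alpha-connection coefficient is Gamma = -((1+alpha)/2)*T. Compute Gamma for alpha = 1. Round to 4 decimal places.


Skewness (Amari-Chentsov) tensor: T = (1-2p)/(p^2*(1-p)^2).
p = 0.44, 1-2p = 0.12, p^2 = 0.1936, (1-p)^2 = 0.3136.
T = 0.12/(0.1936 * 0.3136) = 1.976514.
In the p-coordinate, Gamma^(alpha) = Gamma^(0) - (alpha/2)*T with Gamma^(0) = (1/2)*g'(p) = -T/2,
so Gamma^(alpha) = -((1+alpha)/2)*T.
alpha = 1, -(1+alpha)/2 = -1.0.
Gamma = -1.0 * 1.976514 = -1.9765

-1.9765


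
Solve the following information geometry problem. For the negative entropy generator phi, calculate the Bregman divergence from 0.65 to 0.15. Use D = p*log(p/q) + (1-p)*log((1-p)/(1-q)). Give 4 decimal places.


Bregman divergence with negative entropy generator:
D = p*log(p/q) + (1-p)*log((1-p)/(1-q)).
p = 0.65, q = 0.15.
p*log(p/q) = 0.65*log(0.65/0.15) = 0.953119.
(1-p)*log((1-p)/(1-q)) = 0.35*log(0.35/0.85) = -0.310556.
D = 0.953119 + -0.310556 = 0.6426

0.6426


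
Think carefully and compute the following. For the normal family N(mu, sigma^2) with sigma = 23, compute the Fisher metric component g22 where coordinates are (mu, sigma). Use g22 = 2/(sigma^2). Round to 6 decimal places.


For the 2-parameter normal family, the Fisher metric has:
  g11 = 1/sigma^2, g22 = 2/sigma^2.
sigma = 23, sigma^2 = 529.
g22 = 0.003781

0.003781


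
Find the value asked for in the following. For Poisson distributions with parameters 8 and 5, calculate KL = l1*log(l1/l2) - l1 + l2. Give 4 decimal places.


KL divergence for Poisson:
KL = l1*log(l1/l2) - l1 + l2.
l1 = 8, l2 = 5.
log(8/5) = 0.470004.
l1*log(l1/l2) = 8 * 0.470004 = 3.760029.
KL = 3.760029 - 8 + 5 = 0.7600

0.7600


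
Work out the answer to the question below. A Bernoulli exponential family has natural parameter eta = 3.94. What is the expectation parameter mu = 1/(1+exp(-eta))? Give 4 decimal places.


Dual coordinate (expectation parameter) for Bernoulli:
mu = 1/(1+exp(-eta)).
eta = 3.94.
exp(-eta) = exp(-3.94) = 0.019448.
mu = 1/(1+0.019448) = 0.9809

0.9809


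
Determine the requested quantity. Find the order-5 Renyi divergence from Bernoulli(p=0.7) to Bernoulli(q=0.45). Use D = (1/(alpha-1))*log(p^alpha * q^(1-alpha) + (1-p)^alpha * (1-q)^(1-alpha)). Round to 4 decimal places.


Renyi divergence of order alpha between Bernoulli distributions:
D = (1/(alpha-1))*log(p^alpha * q^(1-alpha) + (1-p)^alpha * (1-q)^(1-alpha)).
alpha = 5, p = 0.7, q = 0.45.
p^alpha * q^(1-alpha) = 0.7^5 * 0.45^-4 = 4.098643.
(1-p)^alpha * (1-q)^(1-alpha) = 0.3^5 * 0.55^-4 = 0.026556.
sum = 4.098643 + 0.026556 = 4.125199.
D = (1/4)*log(4.125199) = 0.3543

0.3543


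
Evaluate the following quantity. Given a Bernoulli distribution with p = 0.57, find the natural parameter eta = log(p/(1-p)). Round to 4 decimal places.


Natural parameter for Bernoulli: eta = log(p/(1-p)).
p = 0.57, 1-p = 0.43.
p/(1-p) = 1.325581.
eta = log(1.325581) = 0.2819

0.2819


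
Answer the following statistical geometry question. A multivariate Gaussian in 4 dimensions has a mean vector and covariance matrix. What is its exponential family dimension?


Exponential family dimension calculation:
For 4-dim MVN: mean has 4 params, covariance has 4*5/2 = 10 unique entries.
Total dim = 4 + 10 = 14.

14


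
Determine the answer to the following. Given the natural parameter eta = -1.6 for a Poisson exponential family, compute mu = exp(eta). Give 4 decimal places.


Expectation parameter for Poisson exponential family:
mu = exp(eta).
eta = -1.6.
mu = exp(-1.6) = 0.2019

0.2019


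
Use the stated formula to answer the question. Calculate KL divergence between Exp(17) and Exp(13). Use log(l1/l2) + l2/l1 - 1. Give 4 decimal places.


KL divergence for exponential family:
KL = log(l1/l2) + l2/l1 - 1.
log(17/13) = 0.268264.
13/17 = 0.764706.
KL = 0.268264 + 0.764706 - 1 = 0.0330

0.0330


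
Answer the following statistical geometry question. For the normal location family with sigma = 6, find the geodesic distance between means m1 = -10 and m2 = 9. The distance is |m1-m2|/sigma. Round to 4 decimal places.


On the fixed-variance normal subfamily, geodesic distance = |m1-m2|/sigma.
|-10 - 9| = 19.
sigma = 6.
d = 19/6 = 3.1667

3.1667


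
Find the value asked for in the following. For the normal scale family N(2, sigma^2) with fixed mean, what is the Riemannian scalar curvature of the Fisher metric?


This family has a single free parameter, so its statistical manifold
is 1-dimensional. The Riemann curvature tensor of any 1-dimensional
Riemannian manifold vanishes identically, so R = 0.

0


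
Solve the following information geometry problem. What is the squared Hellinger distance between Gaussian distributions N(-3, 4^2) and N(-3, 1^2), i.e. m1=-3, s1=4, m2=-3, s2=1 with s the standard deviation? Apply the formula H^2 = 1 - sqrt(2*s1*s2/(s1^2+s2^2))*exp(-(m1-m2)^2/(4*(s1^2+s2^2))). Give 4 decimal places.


Squared Hellinger distance for Gaussians:
H^2 = 1 - sqrt(2*s1*s2/(s1^2+s2^2)) * exp(-(m1-m2)^2/(4*(s1^2+s2^2))).
s1^2 = 16, s2^2 = 1, s1^2+s2^2 = 17.
sqrt(2*4*1/(17)) = 0.685994.
(m1-m2)^2 = (0)^2 = 0.
exp(-0/(4*17)) = exp(0.0) = 1.0.
H^2 = 1 - 0.685994*1.0 = 0.3140

0.3140


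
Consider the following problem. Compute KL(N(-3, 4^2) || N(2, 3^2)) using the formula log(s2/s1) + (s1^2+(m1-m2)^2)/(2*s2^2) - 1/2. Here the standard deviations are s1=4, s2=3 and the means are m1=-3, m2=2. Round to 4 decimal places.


KL divergence between normal distributions:
KL = log(s2/s1) + (s1^2 + (m1-m2)^2)/(2*s2^2) - 1/2.
log(3/4) = -0.287682.
(4^2 + (-3-2)^2)/(2*3^2) = (16 + 25)/18 = 2.277778.
KL = -0.287682 + 2.277778 - 0.5 = 1.4901

1.4901


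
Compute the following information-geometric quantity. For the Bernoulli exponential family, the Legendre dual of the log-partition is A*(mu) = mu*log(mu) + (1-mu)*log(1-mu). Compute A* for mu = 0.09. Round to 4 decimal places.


Legendre transform for Bernoulli:
A*(mu) = mu*log(mu) + (1-mu)*log(1-mu).
mu = 0.09, 1-mu = 0.91.
mu*log(mu) = 0.09*log(0.09) = -0.216715.
(1-mu)*log(1-mu) = 0.91*log(0.91) = -0.085823.
A* = -0.216715 + -0.085823 = -0.3025

-0.3025


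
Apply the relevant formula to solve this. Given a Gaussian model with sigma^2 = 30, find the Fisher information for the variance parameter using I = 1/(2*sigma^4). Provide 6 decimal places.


Fisher information for variance: I(sigma^2) = 1/(2*sigma^4).
sigma^2 = 30, so sigma^4 = 900.
I = 1/(2*900) = 1/1800 = 0.000556

0.000556


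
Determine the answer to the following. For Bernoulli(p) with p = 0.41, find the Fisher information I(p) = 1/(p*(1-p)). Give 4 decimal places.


For Bernoulli(p), Fisher information is I(p) = 1/(p*(1-p)).
p = 0.41, 1-p = 0.59.
p*(1-p) = 0.2419.
I(p) = 1/0.2419 = 4.1339

4.1339


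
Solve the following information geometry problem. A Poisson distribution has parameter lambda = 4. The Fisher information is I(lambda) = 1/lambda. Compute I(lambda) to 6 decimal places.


Fisher information for Poisson: I(lambda) = 1/lambda.
lambda = 4.
I(lambda) = 1/4 = 0.250000

0.250000


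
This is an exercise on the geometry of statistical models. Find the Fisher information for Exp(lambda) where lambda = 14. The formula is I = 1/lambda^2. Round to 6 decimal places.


Fisher information for exponential: I(lambda) = 1/lambda^2.
lambda = 14, lambda^2 = 196.
I = 1/196 = 0.005102

0.005102


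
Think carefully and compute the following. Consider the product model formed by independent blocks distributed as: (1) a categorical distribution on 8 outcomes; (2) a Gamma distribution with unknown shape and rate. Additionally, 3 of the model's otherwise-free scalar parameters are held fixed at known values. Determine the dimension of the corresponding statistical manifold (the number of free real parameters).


The dimension of a statistical manifold equals the number of free
(independent) real parameters of the model. For a product of independent
blocks the parameter counts add.
- categorical on 8 outcomes (probabilities sum to 1): 8-1 = 7.
- Gamma (shape, rate): 2.
Total = 7 + 2 = 9.
3 parameter(s) fixed at known values: 9 - 3 = 6.
Dimension = 6

6


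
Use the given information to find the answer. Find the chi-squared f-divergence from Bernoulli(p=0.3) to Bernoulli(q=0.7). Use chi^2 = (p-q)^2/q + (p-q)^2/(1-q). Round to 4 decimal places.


Chi-squared divergence between Bernoulli distributions:
chi^2 = (p-q)^2/q + (p-q)^2/(1-q).
p = 0.3, q = 0.7, p-q = -0.4.
(p-q)^2 = 0.16.
term1 = 0.16/0.7 = 0.228571.
term2 = 0.16/0.3 = 0.533333.
chi^2 = 0.228571 + 0.533333 = 0.7619

0.7619


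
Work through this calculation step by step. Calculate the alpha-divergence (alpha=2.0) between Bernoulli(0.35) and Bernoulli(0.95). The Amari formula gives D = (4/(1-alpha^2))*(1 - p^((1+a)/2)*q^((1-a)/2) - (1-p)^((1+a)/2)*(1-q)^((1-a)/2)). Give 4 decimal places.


Amari alpha-divergence:
D = (4/(1-alpha^2))*(1 - p^((1+a)/2)*q^((1-a)/2) - (1-p)^((1+a)/2)*(1-q)^((1-a)/2)).
alpha = 2.0, p = 0.35, q = 0.95.
e1 = (1+alpha)/2 = 1.5, e2 = (1-alpha)/2 = -0.5.
t1 = p^e1 * q^e2 = 0.35^1.5 * 0.95^-0.5 = 0.212442.
t2 = (1-p)^e1 * (1-q)^e2 = 0.65^1.5 * 0.05^-0.5 = 2.343608.
4/(1-alpha^2) = -1.333333.
D = -1.333333*(1 - 0.212442 - 2.343608) = 2.0747

2.0747


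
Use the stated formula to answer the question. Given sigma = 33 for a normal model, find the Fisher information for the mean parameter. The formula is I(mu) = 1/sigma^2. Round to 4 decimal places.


The Fisher information for the mean of a normal distribution is I(mu) = 1/sigma^2.
sigma = 33, so sigma^2 = 1089.
I(mu) = 1/1089 = 0.0009

0.0009


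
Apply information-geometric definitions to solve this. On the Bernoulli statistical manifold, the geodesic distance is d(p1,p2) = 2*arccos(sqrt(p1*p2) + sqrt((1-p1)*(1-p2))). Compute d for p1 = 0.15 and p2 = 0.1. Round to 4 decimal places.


Geodesic distance on Bernoulli manifold:
d(p1,p2) = 2*arccos(sqrt(p1*p2) + sqrt((1-p1)*(1-p2))).
sqrt(p1*p2) = sqrt(0.15*0.1) = 0.122474.
sqrt((1-p1)*(1-p2)) = sqrt(0.85*0.9) = 0.874643.
arg = 0.122474 + 0.874643 = 0.997117.
d = 2*arccos(0.997117) = 0.1519

0.1519


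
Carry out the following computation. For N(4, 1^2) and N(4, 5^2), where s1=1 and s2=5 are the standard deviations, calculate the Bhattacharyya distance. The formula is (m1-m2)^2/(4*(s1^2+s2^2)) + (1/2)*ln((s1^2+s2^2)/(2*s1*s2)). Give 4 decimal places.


Bhattacharyya distance between two Gaussians:
DB = (m1-m2)^2/(4*(s1^2+s2^2)) + (1/2)*ln((s1^2+s2^2)/(2*s1*s2)).
(m1-m2)^2 = (0)^2 = 0.
s1^2+s2^2 = 1 + 25 = 26.
term1 = 0/104 = 0.0.
term2 = 0.5*ln(26/10.0) = 0.477756.
DB = 0.0 + 0.477756 = 0.4778

0.4778


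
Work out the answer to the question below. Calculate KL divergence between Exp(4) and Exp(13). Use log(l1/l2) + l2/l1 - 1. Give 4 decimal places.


KL divergence for exponential family:
KL = log(l1/l2) + l2/l1 - 1.
log(4/13) = -1.178655.
13/4 = 3.25.
KL = -1.178655 + 3.25 - 1 = 1.0713

1.0713


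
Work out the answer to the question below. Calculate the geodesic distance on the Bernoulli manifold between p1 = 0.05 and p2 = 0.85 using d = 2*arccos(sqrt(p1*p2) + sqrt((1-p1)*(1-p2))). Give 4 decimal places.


Geodesic distance on Bernoulli manifold:
d(p1,p2) = 2*arccos(sqrt(p1*p2) + sqrt((1-p1)*(1-p2))).
sqrt(p1*p2) = sqrt(0.05*0.85) = 0.206155.
sqrt((1-p1)*(1-p2)) = sqrt(0.95*0.15) = 0.377492.
arg = 0.206155 + 0.377492 = 0.583647.
d = 2*arccos(0.583647) = 1.8952

1.8952


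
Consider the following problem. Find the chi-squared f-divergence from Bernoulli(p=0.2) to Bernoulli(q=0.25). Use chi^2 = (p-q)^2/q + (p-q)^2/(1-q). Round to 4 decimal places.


Chi-squared divergence between Bernoulli distributions:
chi^2 = (p-q)^2/q + (p-q)^2/(1-q).
p = 0.2, q = 0.25, p-q = -0.05.
(p-q)^2 = 0.0025.
term1 = 0.0025/0.25 = 0.01.
term2 = 0.0025/0.75 = 0.003333.
chi^2 = 0.01 + 0.003333 = 0.0133

0.0133


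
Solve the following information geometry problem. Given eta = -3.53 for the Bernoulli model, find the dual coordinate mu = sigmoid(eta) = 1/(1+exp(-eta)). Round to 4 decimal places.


Dual coordinate (expectation parameter) for Bernoulli:
mu = 1/(1+exp(-eta)).
eta = -3.53.
exp(-eta) = exp(3.53) = 34.123968.
mu = 1/(1+34.123968) = 0.0285

0.0285


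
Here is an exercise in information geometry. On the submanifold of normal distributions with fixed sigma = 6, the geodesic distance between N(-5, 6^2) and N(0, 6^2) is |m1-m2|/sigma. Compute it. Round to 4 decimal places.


On the fixed-variance normal subfamily, geodesic distance = |m1-m2|/sigma.
|-5 - 0| = 5.
sigma = 6.
d = 5/6 = 0.8333

0.8333


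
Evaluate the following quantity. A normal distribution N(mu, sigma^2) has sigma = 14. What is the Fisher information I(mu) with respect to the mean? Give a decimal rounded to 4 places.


The Fisher information for the mean of a normal distribution is I(mu) = 1/sigma^2.
sigma = 14, so sigma^2 = 196.
I(mu) = 1/196 = 0.0051

0.0051


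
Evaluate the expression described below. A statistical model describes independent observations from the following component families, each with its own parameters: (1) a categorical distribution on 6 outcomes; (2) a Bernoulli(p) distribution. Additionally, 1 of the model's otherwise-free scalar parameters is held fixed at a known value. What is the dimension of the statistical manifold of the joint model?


The dimension of a statistical manifold equals the number of free
(independent) real parameters of the model. For a product of independent
blocks the parameter counts add.
- categorical on 6 outcomes (probabilities sum to 1): 6-1 = 5.
- Bernoulli (p): 1.
Total = 5 + 1 = 6.
1 parameter(s) fixed at known values: 6 - 1 = 5.
Dimension = 5

5


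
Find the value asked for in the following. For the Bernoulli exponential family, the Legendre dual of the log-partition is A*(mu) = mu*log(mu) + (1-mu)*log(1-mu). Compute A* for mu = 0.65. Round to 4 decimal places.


Legendre transform for Bernoulli:
A*(mu) = mu*log(mu) + (1-mu)*log(1-mu).
mu = 0.65, 1-mu = 0.35.
mu*log(mu) = 0.65*log(0.65) = -0.280009.
(1-mu)*log(1-mu) = 0.35*log(0.35) = -0.367438.
A* = -0.280009 + -0.367438 = -0.6474

-0.6474
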